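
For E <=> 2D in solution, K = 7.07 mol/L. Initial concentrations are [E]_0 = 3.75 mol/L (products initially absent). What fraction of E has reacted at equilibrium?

Let X = conversion of E; extent ξ = 3.75·X mol/L.
Concentrations: [E] = 3.75 − 3.75X; [D] = 7.5X.
K = [D]^2 / ([E]).
This equals 7.07 at X = 0.490 (the root in 0 < X < 1).

X = 0.490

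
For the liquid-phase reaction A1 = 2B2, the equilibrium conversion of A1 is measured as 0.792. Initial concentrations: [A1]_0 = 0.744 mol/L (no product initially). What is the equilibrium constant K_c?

Let X = conversion of A1.
Concentrations: [A1] = 0.744 − 0.744X; [B2] = 1.49X.
At X = 0.792: [A1] = 0.155, [B2] = 1.18.
K_c = [B2]^2 / ([A1]) = 8.97 mol/L.

K_c = 8.97 mol/L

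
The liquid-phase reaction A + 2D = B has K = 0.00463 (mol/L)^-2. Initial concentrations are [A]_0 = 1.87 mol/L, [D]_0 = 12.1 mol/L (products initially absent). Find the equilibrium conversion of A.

Let X = conversion of A; extent ξ = 1.87·X mol/L.
Concentrations: [A] = 1.87 − 1.87X; [D] = 12.1 − 3.74X; [B] = 1.87X.
K = [B] / ([A] [D]^2).
Setting equal to 0.00463 and solving for X on (0,1) gives X = 0.350.

X = 0.350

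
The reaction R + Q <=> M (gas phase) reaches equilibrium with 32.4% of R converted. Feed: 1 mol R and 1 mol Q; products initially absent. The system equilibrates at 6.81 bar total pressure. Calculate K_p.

Basis: 1 mol R initially; let X = conversion of R. Extent ξ = X.
Moles: n_R = 1 − X; n_Q = 1 − X; n_M = X.
Total moles n_T = 2 − X.
At X = 0.324: n_R = 0.676, n_Q = 0.676, n_M = 0.324, n_T = 1.68.
p_i = (n_i/n_T)·P. K_p = p_M / (p_R p_Q) = 0.174 bar^-1.

K_p = 0.174 bar^-1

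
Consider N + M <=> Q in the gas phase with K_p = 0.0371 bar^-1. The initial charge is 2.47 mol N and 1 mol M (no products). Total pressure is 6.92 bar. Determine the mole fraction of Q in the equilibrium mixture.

Take 1 mol M as basis and let X be its fractional conversion, so ξ = X.
Moles: n_N = 2.47 − X; n_M = 1 − X; n_Q = X.
Summing: n_T = 3.47 − X.
Mole fractions y_i = n_i/n_T; K_p = p_Q / (p_N p_M) with p_i = y_i·P.
This yields a degree-2 equation in X; solving on (0,1), X = 0.152.
Then n_Q = 0.152, n_T = 3.32, so y_Q = 0.046.

y_Q = 0.046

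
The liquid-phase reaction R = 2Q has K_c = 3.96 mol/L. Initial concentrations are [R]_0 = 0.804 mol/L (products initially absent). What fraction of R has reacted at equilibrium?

X = 0.653

Let X = conversion of R; extent ξ = 0.804·X mol/L.
Concentrations: [R] = 0.804 − 0.804X; [Q] = 1.61X.
K_c = [Q]^2 / ([R]).
This equals 3.96 at X = 0.653 (the root in 0 < X < 1).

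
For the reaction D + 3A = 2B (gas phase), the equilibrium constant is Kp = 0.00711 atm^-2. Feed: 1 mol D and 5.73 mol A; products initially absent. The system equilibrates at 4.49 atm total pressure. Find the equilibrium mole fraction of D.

Basis: 1 mol D initially; let X = conversion of D. Extent ξ = X.
Species balance: n_D = 1 − X; n_A = 5.73 − 3X; n_B = 2X.
Summing: n_T = 6.73 − 2X.
With p_i = (n_i/n_T)P, Kp = p_B^2 / (p_D p_A^3).
Setting this equal to 0.00711 atm^-2 and taking the physical root (0 < X < 1) gives X = 0.281.
Then n_D = 0.719, n_T = 6.17, so y_D = 0.117.

y_D = 0.117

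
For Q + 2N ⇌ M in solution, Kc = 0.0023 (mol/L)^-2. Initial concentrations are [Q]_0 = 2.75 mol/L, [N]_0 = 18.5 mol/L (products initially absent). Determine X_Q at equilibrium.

Let X = conversion of Q; extent ξ = 2.75·X mol/L.
Concentrations: [Q] = 2.75 − 2.75X; [N] = 18.5 − 5.5X; [M] = 2.75X.
Kc = [M] / ([Q] [N]^2).
Solving Kc = 0.0023 for X ∈ (0,1): X = 0.382.

X = 0.382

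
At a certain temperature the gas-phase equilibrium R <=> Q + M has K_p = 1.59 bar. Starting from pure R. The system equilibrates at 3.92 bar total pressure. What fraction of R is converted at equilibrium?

X = 0.537

Basis: 1 mol R initially; let X = conversion of R. Extent ξ = X.
Species balance: n_R = 1 − X; n_Q = X; n_M = X.
Summing: n_T = 1 + X.
y_i = n_i/n_T, p_i = y_i·P. K_p = p_Q p_M / (p_R).
This yields a degree-2 equation in X; solving on (0,1), X = 0.537.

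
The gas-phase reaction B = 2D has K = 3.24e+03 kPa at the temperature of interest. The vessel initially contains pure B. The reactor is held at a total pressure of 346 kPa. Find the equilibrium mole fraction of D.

Basis: 1 mol B initially; let X = conversion of B. Extent ξ = X.
At extent ξ: n_B = 1 − X; n_D = 2X.
n_T = Σnᵢ = 1 + X.
y_i = n_i/n_T, p_i = y_i·P. K = p_D^2 / (p_B).
This yields a degree-2 equation in X; solving on (0,1), X = 0.837.
Then n_D = 1.67, n_T = 1.84, so y_D = 0.911.

y_D = 0.911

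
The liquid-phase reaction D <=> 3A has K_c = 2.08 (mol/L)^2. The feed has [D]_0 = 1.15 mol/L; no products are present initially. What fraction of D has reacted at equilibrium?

Let X = conversion of D; extent ξ = 1.15·X mol/L.
Concentrations: [D] = 1.15 − 1.15X; [A] = 3.45X.
K_c = [A]^3 / ([D]).
Equating to 2.08 (mol/L)^2: the physical root is X = 0.338.

X = 0.338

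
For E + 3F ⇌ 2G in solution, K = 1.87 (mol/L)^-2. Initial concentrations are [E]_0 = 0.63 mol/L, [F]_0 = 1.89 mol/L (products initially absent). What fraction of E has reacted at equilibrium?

Let X = conversion of E; extent ξ = 0.63·X mol/L.
Concentrations: [E] = 0.63 − 0.63X; [F] = 1.89 − 1.89X; [G] = 1.26X.
K = [G]^2 / ([E] [F]^3).
This equals 1.87 at X = 0.519 (the root in 0 < X < 1).

X = 0.519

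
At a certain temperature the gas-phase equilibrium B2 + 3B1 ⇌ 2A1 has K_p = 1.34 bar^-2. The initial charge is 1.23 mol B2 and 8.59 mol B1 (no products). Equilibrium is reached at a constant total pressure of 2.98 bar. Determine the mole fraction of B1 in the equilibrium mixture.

Take 1.23 mol B2 as basis and let X be its fractional conversion, so ξ = 1.23X.
Moles: n_B2 = 1.23 − 1.23X; n_B1 = 8.59 − 3.69X; n_A1 = 2.46X.
n_T = Σnᵢ = 9.82 − 2.46X.
Mole fractions y_i = n_i/n_T; K_p = p_A1^2 / (p_B2 p_B1^3) with p_i = y_i·P.
Equating to 1.34 bar^-2 and solving on 0 < X < 1: X = 0.878.
Then n_B1 = 5.35, n_T = 7.66, so y_B1 = 0.698.

y_B1 = 0.698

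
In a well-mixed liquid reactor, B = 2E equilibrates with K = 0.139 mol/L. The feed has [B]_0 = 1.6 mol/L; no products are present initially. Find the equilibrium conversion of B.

X = 0.137

Let X = conversion of B; extent ξ = 1.6·X mol/L.
Concentrations: [B] = 1.6 − 1.6X; [E] = 3.2X.
K = [E]^2 / ([B]).
Setting equal to 0.139 and solving for X on (0,1) gives X = 0.137.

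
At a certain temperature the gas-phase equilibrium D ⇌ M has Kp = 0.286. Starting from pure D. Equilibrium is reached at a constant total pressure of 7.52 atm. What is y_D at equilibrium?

y_D = 0.778

Take 1 mol D as basis and let X be its fractional conversion, so ξ = X.
Moles: n_D = 1 − X; n_M = X.
Total moles n_T = 1 (Δν = 0, constant).
With p_i = (n_i/n_T)P, Kp = p_M / (p_D).
Setting this equal to 0.286 and taking the physical root (0 < X < 1) gives X = 0.222.
Then n_D = 0.778, n_T = 1, so y_D = 0.778.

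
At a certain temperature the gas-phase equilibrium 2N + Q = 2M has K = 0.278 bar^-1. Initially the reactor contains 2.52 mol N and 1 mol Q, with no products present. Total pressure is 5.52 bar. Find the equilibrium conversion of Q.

X = 0.436

Basis: 1 mol Q initially; let X = conversion of Q. Extent ξ = X.
At extent ξ: n_N = 2.52 − 2X; n_Q = 1 − X; n_M = 2X.
Summing: n_T = 3.52 − X.
With p_i = (n_i/n_T)P, K = p_M^2 / (p_N^2 p_Q).
This yields a degree-3 equation in X; solving on (0,1), X = 0.436.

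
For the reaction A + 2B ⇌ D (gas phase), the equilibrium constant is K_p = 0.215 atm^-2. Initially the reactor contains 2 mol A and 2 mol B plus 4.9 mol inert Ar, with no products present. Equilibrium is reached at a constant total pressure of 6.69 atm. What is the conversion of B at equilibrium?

Take 2 mol B as basis and let X be its fractional conversion, so ξ = X.
At extent ξ: n_A = 2 − X; n_B = 2 − 2X; n_D = X; n_I = 4.9 (inert).
n_T = Σnᵢ = 8.9 − 2X.
Mole fractions y_i = n_i/n_T; K_p = p_D / (p_A p_B^2) with p_i = y_i·P.
Substituting and setting equal to 0.215 atm^-2 gives a polynomial in X; the root in (0,1) is X = 0.372.

X = 0.372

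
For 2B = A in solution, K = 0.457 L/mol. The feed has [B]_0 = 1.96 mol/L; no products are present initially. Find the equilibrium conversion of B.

Let X = conversion of B; extent ξ = 1.96X/2 mol/L.
Concentrations: [B] = 1.96 − 1.96X; [A] = 0.98X.
K = [A] / ([B]^2).
Equating to 0.457 L/mol: the physical root is X = 0.482.

X = 0.482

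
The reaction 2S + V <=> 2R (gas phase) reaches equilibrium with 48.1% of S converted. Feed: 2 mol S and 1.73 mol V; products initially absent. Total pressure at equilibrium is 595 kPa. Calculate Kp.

Kp = 0.00376 kPa^-1

Let X = conversion of S (basis 2 mol S); extent of reaction ξ = X.
At extent ξ: n_S = 2 − 2X; n_V = 1.73 − X; n_R = 2X.
n_T = Σnᵢ = 3.73 − X.
At X = 0.481: n_S = 1.04, n_V = 1.25, n_R = 0.962, n_T = 3.25.
p_i = (n_i/n_T)·P. Kp = p_R^2 / (p_S^2 p_V) = 0.00376 kPa^-1.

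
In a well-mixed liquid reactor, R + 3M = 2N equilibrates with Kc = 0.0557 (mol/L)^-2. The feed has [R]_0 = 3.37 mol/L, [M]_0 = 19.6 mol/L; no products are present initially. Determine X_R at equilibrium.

X = 0.861

Let X = conversion of R; extent ξ = 3.37·X mol/L.
Concentrations: [R] = 3.37 − 3.37X; [M] = 19.6 − 10.1X; [N] = 6.74X.
Kc = [N]^2 / ([R] [M]^3).
Setting equal to 0.0557 and solving for X on (0,1) gives X = 0.861.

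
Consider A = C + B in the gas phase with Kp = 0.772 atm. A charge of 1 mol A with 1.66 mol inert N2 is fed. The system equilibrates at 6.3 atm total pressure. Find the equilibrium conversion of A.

X = 0.456

Let X = conversion of A (basis 1 mol A); extent of reaction ξ = X.
Mole table: n_A = 1 − X; n_C = X; n_B = X; n_I = 1.66 (inert).
Summing: n_T = 2.66 + X.
Mole fractions y_i = n_i/n_T; Kp = p_C p_B / (p_A) with p_i = y_i·P.
Substituting and setting equal to 0.772 atm gives a polynomial in X; the root in (0,1) is X = 0.456.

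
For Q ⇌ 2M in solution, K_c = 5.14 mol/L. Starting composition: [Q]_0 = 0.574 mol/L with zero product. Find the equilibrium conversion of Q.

X = 0.749

Let X = conversion of Q; extent ξ = 0.574·X mol/L.
Concentrations: [Q] = 0.574 − 0.574X; [M] = 1.15X.
K_c = [M]^2 / ([Q]).
This equals 5.14 at X = 0.749 (the root in 0 < X < 1).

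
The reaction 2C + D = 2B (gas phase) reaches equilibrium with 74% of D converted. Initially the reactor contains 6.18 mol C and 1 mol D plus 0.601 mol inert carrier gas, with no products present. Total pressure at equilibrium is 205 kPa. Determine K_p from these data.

K_p = 0.0131 kPa^-1

Take 1 mol D as basis and let X be its fractional conversion, so ξ = X.
Mole table: n_C = 6.18 − 2X; n_D = 1 − X; n_B = 2X; n_I = 0.601 (inert).
Summing: n_T = 7.78 − X.
At X = 0.74: n_C = 4.7, n_D = 0.26, n_B = 1.48, n_T = 7.04.
p_i = (n_i/n_T)·P. K_p = p_B^2 / (p_C^2 p_D) = 0.0131 kPa^-1.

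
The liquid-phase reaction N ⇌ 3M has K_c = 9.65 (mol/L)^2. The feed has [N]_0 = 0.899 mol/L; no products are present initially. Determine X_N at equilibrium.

X = 0.573

Let X = conversion of N; extent ξ = 0.899·X mol/L.
Concentrations: [N] = 0.899 − 0.899X; [M] = 2.7X.
K_c = [M]^3 / ([N]).
Setting equal to 9.65 and solving for X on (0,1) gives X = 0.573.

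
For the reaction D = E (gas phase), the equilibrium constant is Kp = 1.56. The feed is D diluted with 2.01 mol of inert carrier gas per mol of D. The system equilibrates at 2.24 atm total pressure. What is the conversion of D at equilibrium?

X = 0.609

Basis: 1 mol D initially; let X = conversion of D. Extent ξ = X.
At extent ξ: n_D = 1 − X; n_E = X; n_I = 2.01 (inert).
n_T stays at 3.01 (no change in mole number).
y_i = n_i/n_T, p_i = y_i·P. Kp = p_E / (p_D).
Substituting and setting equal to 1.56 gives a polynomial in X; the root in (0,1) is X = 0.609.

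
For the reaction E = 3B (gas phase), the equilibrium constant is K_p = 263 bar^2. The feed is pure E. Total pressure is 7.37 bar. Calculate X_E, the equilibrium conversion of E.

Basis: 1 mol E initially; let X = conversion of E. Extent ξ = X.
At extent ξ: n_E = 1 − X; n_B = 3X.
Total moles n_T = 1 + 2X.
y_i = n_i/n_T, p_i = y_i·P. K_p = p_B^3 / (p_E).
This yields a degree-3 equation in X; solving on (0,1), X = 0.683.

X = 0.683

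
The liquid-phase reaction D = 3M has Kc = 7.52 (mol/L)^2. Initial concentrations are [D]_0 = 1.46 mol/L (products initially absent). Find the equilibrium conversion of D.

X = 0.423

Let X = conversion of D; extent ξ = 1.46·X mol/L.
Concentrations: [D] = 1.46 − 1.46X; [M] = 4.38X.
Kc = [M]^3 / ([D]).
Equating to 7.52 (mol/L)^2: the physical root is X = 0.423.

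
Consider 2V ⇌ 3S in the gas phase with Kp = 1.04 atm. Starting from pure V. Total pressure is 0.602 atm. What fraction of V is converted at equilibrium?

Let X = conversion of V (basis 1 mol V); extent of reaction ξ = 0.5X.
At extent ξ: n_V = 1 − X; n_S = 1.5X.
Summing: n_T = 1 + 0.5X.
With p_i = (n_i/n_T)P, Kp = p_S^3 / (p_V^2).
Setting this equal to 1.04 atm and taking the physical root (0 < X < 1) gives X = 0.526.

X = 0.526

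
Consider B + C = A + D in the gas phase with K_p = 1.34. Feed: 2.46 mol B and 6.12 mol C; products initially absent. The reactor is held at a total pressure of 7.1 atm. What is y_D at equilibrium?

y_D = 0.216

Take 2.46 mol B as basis and let X be its fractional conversion, so ξ = 2.46X.
Mole table: n_B = 2.46 − 2.46X; n_C = 6.12 − 2.46X; n_A = 2.46X; n_D = 2.46X.
Since Δν = 0, n_T = 8.58 throughout.
y_i = n_i/n_T, p_i = y_i·P. K_p = p_A p_D / (p_B p_C).
This yields a degree-2 equation in X; solving on (0,1), X = 0.755.
Then n_D = 1.86, n_T = 8.58, so y_D = 0.216.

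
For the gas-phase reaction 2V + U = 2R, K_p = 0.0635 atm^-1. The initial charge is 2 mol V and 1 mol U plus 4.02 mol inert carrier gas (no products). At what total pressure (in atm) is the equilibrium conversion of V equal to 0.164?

P = 4.97 atm

Basis: 2 mol V initially; let X = conversion of V. Extent ξ = X.
Mole table: n_V = 2 − 2X; n_U = 1 − X; n_R = 2X; n_I = 4.02 (inert).
Summing: n_T = 7.02 − X.
K_p = p_R^2 / (p_V^2 p_U) with p_i = (n_i/n_T)·P.
At X = 0.164: the mole-fraction product g(X) = Π y_i^ν_i = 0.3156. Since K_p = g(X)·P^{-1}, P = (g/K_p)^(1/1) = (0.3156/0.0635)^(1/1) = 4.97 atm.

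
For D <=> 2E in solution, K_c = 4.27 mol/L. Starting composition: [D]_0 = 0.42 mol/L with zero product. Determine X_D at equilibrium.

X = 0.768

Let X = conversion of D; extent ξ = 0.42·X mol/L.
Concentrations: [D] = 0.42 − 0.42X; [E] = 0.84X.
K_c = [E]^2 / ([D]).
Equating to 4.27 mol/L: the physical root is X = 0.768.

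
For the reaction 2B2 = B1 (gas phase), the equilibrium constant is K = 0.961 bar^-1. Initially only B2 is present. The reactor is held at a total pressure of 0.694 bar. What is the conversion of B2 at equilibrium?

X = 0.478

Take 1 mol B2 as basis and let X be its fractional conversion, so ξ = 0.5X.
At extent ξ: n_B2 = 1 − X; n_B1 = 0.5X.
Total moles n_T = 1 − 0.5X.
With p_i = (n_i/n_T)P, K = p_B1 / (p_B2^2).
This yields a degree-2 equation in X; solving on (0,1), X = 0.478.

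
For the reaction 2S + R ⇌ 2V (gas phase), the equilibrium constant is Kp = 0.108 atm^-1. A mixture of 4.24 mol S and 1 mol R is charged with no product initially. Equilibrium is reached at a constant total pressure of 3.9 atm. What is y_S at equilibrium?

y_S = 0.712

Basis: 1 mol R initially; let X = conversion of R. Extent ξ = X.
At extent ξ: n_S = 4.24 − 2X; n_R = 1 − X; n_V = 2X.
Summing: n_T = 5.24 − X.
y_i = n_i/n_T, p_i = y_i·P. Kp = p_V^2 / (p_S^2 p_R).
Equating to 0.108 atm^-1 and solving on 0 < X < 1: X = 0.395.
Then n_S = 3.45, n_T = 4.84, so y_S = 0.712.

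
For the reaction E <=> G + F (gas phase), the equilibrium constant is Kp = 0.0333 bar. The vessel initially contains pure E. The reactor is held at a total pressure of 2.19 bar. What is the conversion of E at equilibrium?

X = 0.122

Take 1 mol E as basis and let X be its fractional conversion, so ξ = X.
Moles: n_E = 1 − X; n_G = X; n_F = X.
Total moles n_T = 1 + X.
Mole fractions y_i = n_i/n_T; Kp = p_G p_F / (p_E) with p_i = y_i·P.
Setting this equal to 0.0333 bar and taking the physical root (0 < X < 1) gives X = 0.122.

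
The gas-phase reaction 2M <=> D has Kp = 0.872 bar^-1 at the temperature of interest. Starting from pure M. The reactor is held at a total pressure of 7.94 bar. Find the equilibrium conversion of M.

Take 1 mol M as basis and let X be its fractional conversion, so ξ = 0.5X.
Moles: n_M = 1 − X; n_D = 0.5X.
n_T = Σnᵢ = 1 − 0.5X.
Mole fractions y_i = n_i/n_T; Kp = p_D / (p_M^2) with p_i = y_i·P.
This yields a degree-2 equation in X; solving on (0,1), X = 0.813.

X = 0.813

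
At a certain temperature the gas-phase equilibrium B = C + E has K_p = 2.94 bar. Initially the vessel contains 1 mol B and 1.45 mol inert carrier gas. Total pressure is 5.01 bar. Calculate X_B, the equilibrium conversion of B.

X = 0.721

Let X = conversion of B (basis 1 mol B); extent of reaction ξ = X.
Species balance: n_B = 1 − X; n_C = X; n_E = X; n_I = 1.45 (inert).
n_T = Σnᵢ = 2.45 + X.
y_i = n_i/n_T, p_i = y_i·P. K_p = p_C p_E / (p_B).
Equating to 2.94 bar and solving on 0 < X < 1: X = 0.721.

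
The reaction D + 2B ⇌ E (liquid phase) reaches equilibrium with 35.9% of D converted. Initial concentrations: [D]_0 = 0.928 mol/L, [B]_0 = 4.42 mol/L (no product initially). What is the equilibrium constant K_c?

K_c = 0.0397 (mol/L)^-2

Let X = conversion of D.
Concentrations: [D] = 0.928 − 0.928X; [B] = 4.42 − 1.86X; [E] = 0.928X.
At X = 0.359: [D] = 0.595, [B] = 3.75, [E] = 0.333.
K_c = [E] / ([D] [B]^2) = 0.0397 (mol/L)^-2.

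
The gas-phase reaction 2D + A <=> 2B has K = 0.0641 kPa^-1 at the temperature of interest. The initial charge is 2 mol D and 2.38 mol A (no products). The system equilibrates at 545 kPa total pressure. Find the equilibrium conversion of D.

X = 0.797

Let X = conversion of D (basis 2 mol D); extent of reaction ξ = X.
Species balance: n_D = 2 − 2X; n_A = 2.38 − X; n_B = 2X.
Total moles n_T = 4.38 − X.
With p_i = (n_i/n_T)P, K = p_B^2 / (p_D^2 p_A).
Equating to 0.0641 kPa^-1 and solving on 0 < X < 1: X = 0.797.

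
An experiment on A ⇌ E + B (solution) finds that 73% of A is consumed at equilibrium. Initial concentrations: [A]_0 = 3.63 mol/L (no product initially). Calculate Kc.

Kc = 7.16 mol/L

Let X = conversion of A.
Concentrations: [A] = 3.63 − 3.63X; [E] = 3.63X; [B] = 3.63X.
At X = 0.73: [A] = 0.98, [E] = 2.65, [B] = 2.65.
Kc = [E] [B] / ([A]) = 7.16 mol/L.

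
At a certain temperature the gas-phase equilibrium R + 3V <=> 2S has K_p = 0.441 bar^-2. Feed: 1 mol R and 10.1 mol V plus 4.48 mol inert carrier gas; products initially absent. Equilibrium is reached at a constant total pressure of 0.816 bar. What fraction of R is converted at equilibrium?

X = 0.384

Let X = conversion of R (basis 1 mol R); extent of reaction ξ = X.
Species balance: n_R = 1 − X; n_V = 10.1 − 3X; n_S = 2X; n_I = 4.48 (inert).
Total moles n_T = 15.6 − 2X.
Mole fractions y_i = n_i/n_T; K_p = p_S^2 / (p_R p_V^3) with p_i = y_i·P.
Equating to 0.441 bar^-2 and solving on 0 < X < 1: X = 0.384.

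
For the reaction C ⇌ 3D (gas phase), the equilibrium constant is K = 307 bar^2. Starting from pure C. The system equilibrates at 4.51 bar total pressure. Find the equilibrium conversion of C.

X = 0.849

Basis: 1 mol C initially; let X = conversion of C. Extent ξ = X.
Moles: n_C = 1 − X; n_D = 3X.
Summing: n_T = 1 + 2X.
y_i = n_i/n_T, p_i = y_i·P. K = p_D^3 / (p_C).
Setting this equal to 307 bar^2 and taking the physical root (0 < X < 1) gives X = 0.849.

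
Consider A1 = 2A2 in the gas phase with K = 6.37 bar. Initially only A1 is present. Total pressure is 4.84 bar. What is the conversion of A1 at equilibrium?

X = 0.498

Let X = conversion of A1 (basis 1 mol A1); extent of reaction ξ = X.
At extent ξ: n_A1 = 1 − X; n_A2 = 2X.
n_T = Σnᵢ = 1 + X.
With p_i = (n_i/n_T)P, K = p_A2^2 / (p_A1).
Substituting and setting equal to 6.37 bar gives a polynomial in X; the root in (0,1) is X = 0.498.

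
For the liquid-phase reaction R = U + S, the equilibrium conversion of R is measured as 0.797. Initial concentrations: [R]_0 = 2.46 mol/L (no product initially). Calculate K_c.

K_c = 7.7 mol/L

Let X = conversion of R.
Concentrations: [R] = 2.46 − 2.46X; [U] = 2.46X; [S] = 2.46X.
At X = 0.797: [R] = 0.499, [U] = 1.96, [S] = 1.96.
K_c = [U] [S] / ([R]) = 7.7 mol/L.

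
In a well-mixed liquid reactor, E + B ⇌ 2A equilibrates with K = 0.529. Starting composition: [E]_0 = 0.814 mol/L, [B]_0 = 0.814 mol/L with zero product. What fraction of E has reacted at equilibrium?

Let X = conversion of E; extent ξ = 0.814·X mol/L.
Concentrations: [E] = 0.814 − 0.814X; [B] = 0.814 − 0.814X; [A] = 1.63X.
K = [A]^2 / ([E] [B]).
This equals 0.529 at X = 0.267 (the root in 0 < X < 1).

X = 0.267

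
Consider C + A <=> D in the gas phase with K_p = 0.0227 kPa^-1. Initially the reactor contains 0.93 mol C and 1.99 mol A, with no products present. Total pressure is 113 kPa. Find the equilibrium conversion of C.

Let X = conversion of C (basis 0.93 mol C); extent of reaction ξ = 0.93X.
Mole table: n_C = 0.93 − 0.93X; n_A = 1.99 − 0.93X; n_D = 0.93X.
n_T = Σnᵢ = 2.92 − 0.93X.
Mole fractions y_i = n_i/n_T; K_p = p_D / (p_C p_A) with p_i = y_i·P.
Equating to 0.0227 kPa^-1 and solving on 0 < X < 1: X = 0.608.

X = 0.608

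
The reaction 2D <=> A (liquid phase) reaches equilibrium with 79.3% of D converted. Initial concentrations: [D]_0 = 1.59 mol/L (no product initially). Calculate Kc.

Let X = conversion of D.
Concentrations: [D] = 1.59 − 1.59X; [A] = 0.795X.
At X = 0.793: [D] = 0.329, [A] = 0.63.
Kc = [A] / ([D]^2) = 5.82 L/mol.

Kc = 5.82 L/mol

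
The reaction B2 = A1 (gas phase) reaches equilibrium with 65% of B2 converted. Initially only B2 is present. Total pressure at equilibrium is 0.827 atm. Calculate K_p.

K_p = 1.86

Let X = conversion of B2 (basis 1 mol B2); extent of reaction ξ = X.
Species balance: n_B2 = 1 − X; n_A1 = X.
n_T stays at 1 (no change in mole number).
At X = 0.65: n_B2 = 0.35, n_A1 = 0.65, n_T = 1.
p_i = (n_i/n_T)·P. K_p = p_A1 / (p_B2) = 1.86.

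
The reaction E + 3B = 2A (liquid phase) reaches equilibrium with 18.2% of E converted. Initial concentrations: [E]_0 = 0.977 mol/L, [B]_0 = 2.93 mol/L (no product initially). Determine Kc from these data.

Let X = conversion of E.
Concentrations: [E] = 0.977 − 0.977X; [B] = 2.93 − 2.93X; [A] = 1.95X.
At X = 0.182: [E] = 0.799, [B] = 2.4, [A] = 0.356.
Kc = [A]^2 / ([E] [B]^3) = 0.0115 (mol/L)^-2.

Kc = 0.0115 (mol/L)^-2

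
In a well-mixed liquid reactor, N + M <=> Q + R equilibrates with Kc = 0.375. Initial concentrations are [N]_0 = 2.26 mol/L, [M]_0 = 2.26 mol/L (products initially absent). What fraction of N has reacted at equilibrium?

X = 0.380

Let X = conversion of N; extent ξ = 2.26·X mol/L.
Concentrations: [N] = 2.26 − 2.26X; [M] = 2.26 − 2.26X; [Q] = 2.26X; [R] = 2.26X.
Kc = [Q] [R] / ([N] [M]).
Setting equal to 0.375 and solving for X on (0,1) gives X = 0.380.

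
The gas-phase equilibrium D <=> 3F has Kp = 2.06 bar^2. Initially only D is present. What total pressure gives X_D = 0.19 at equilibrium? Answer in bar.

Let X = conversion of D (basis 1 mol D); extent of reaction ξ = X.
Moles: n_D = 1 − X; n_F = 3X.
Summing: n_T = 1 + 2X.
Kp = p_F^3 / (p_D) with p_i = (n_i/n_T)·P.
At X = 0.19: the mole-fraction product g(X) = Π y_i^ν_i = 0.1201. Since Kp = g(X)·P^{2}, P = (Kp/g)^(1/2) = (2.06/0.1201)^(1/2) = 4.14 bar.

P = 4.14 bar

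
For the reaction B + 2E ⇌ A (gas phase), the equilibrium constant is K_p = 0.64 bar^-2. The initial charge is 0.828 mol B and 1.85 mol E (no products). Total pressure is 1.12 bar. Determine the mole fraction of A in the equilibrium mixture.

Let X = conversion of B (basis 0.828 mol B); extent of reaction ξ = 0.828X.
Moles: n_B = 0.828 − 0.828X; n_E = 1.85 − 1.66X; n_A = 0.828X.
Total moles n_T = 2.68 − 1.66X.
Mole fractions y_i = n_i/n_T; K_p = p_A / (p_B p_E^2) with p_i = y_i·P.
Equating to 0.64 bar^-2 and solving on 0 < X < 1: X = 0.245.
Then n_A = 0.203, n_T = 2.27, so y_A = 0.089.

y_A = 0.089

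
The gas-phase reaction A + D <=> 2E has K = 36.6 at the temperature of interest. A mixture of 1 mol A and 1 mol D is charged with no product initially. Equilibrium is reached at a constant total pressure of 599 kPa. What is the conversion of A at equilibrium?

X = 0.752

Take 1 mol A as basis and let X be its fractional conversion, so ξ = X.
Mole table: n_A = 1 − X; n_D = 1 − X; n_E = 2X.
Since Δν = 0, n_T = 2 throughout.
Mole fractions y_i = n_i/n_T; K = p_E^2 / (p_A p_D) with p_i = y_i·P.
Substituting and setting equal to 36.6 gives a polynomial in X; the root in (0,1) is X = 0.752.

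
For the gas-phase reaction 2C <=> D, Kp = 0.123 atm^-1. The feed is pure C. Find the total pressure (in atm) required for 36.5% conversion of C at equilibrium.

Let X = conversion of C (basis 1 mol C); extent of reaction ξ = 0.5X.
Mole table: n_C = 1 − X; n_D = 0.5X.
Total moles n_T = 1 − 0.5X.
Kp = p_D / (p_C^2) with p_i = (n_i/n_T)·P.
At X = 0.365: the mole-fraction product g(X) = Π y_i^ν_i = 0.37. Since Kp = g(X)·P^{-1}, P = (g/Kp)^(1/1) = (0.37/0.123)^(1/1) = 3.01 atm.

P = 3.01 atm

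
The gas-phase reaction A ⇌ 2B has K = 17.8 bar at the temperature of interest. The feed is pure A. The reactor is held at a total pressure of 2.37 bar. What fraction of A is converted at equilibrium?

X = 0.808

Let X = conversion of A (basis 1 mol A); extent of reaction ξ = X.
Mole table: n_A = 1 − X; n_B = 2X.
n_T = Σnᵢ = 1 + X.
y_i = n_i/n_T, p_i = y_i·P. K = p_B^2 / (p_A).
Equating to 17.8 bar and solving on 0 < X < 1: X = 0.808.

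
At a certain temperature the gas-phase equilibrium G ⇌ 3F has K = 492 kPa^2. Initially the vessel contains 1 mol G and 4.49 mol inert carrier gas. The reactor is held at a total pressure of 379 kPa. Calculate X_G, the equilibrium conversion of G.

X = 0.153

Let X = conversion of G (basis 1 mol G); extent of reaction ξ = X.
At extent ξ: n_G = 1 − X; n_F = 3X; n_I = 4.49 (inert).
n_T = Σnᵢ = 5.49 + 2X.
y_i = n_i/n_T, p_i = y_i·P. K = p_F^3 / (p_G).
This yields a degree-3 equation in X; solving on (0,1), X = 0.153.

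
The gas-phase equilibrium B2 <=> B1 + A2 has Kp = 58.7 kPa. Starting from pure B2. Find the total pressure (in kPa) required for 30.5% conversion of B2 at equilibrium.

P = 572 kPa

Let X = conversion of B2 (basis 1 mol B2); extent of reaction ξ = X.
At extent ξ: n_B2 = 1 − X; n_B1 = X; n_A2 = X.
n_T = Σnᵢ = 1 + X.
Kp = p_B1 p_A2 / (p_B2) with p_i = (n_i/n_T)·P.
At X = 0.305: the mole-fraction product g(X) = Π y_i^ν_i = 0.1026. Since Kp = g(X)·P^{1}, P = (Kp/g)^(1/1) = (58.7/0.1026)^(1/1) = 572 kPa.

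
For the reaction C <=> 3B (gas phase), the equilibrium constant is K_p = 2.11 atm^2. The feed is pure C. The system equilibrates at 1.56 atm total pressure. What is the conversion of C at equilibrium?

Basis: 1 mol C initially; let X = conversion of C. Extent ξ = X.
Species balance: n_C = 1 − X; n_B = 3X.
Total moles n_T = 1 + 2X.
y_i = n_i/n_T, p_i = y_i·P. K_p = p_B^3 / (p_C).
Equating to 2.11 atm^2 and solving on 0 < X < 1: X = 0.396.

X = 0.396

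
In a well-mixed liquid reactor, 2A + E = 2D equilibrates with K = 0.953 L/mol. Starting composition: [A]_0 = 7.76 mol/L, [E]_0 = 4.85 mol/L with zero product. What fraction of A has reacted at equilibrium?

X = 0.607

Let X = conversion of A; extent ξ = 7.76X/2 mol/L.
Concentrations: [A] = 7.76 − 7.76X; [E] = 4.85 − 3.88X; [D] = 7.76X.
K = [D]^2 / ([A]^2 [E]).
This equals 0.953 at X = 0.607 (the root in 0 < X < 1).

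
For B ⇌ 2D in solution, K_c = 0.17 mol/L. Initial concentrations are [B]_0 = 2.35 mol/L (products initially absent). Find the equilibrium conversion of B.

X = 0.126

Let X = conversion of B; extent ξ = 2.35·X mol/L.
Concentrations: [B] = 2.35 − 2.35X; [D] = 4.7X.
K_c = [D]^2 / ([B]).
Setting equal to 0.17 and solving for X on (0,1) gives X = 0.126.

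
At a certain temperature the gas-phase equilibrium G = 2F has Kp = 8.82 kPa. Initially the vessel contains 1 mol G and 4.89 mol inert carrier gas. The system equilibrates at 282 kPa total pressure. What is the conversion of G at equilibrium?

X = 0.196

Basis: 1 mol G initially; let X = conversion of G. Extent ξ = X.
Species balance: n_G = 1 − X; n_F = 2X; n_I = 4.89 (inert).
n_T = Σnᵢ = 5.89 + X.
Mole fractions y_i = n_i/n_T; Kp = p_F^2 / (p_G) with p_i = y_i·P.
Equating to 8.82 kPa and solving on 0 < X < 1: X = 0.196.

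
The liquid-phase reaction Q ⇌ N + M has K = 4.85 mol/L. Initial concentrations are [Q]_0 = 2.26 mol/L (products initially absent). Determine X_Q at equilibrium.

X = 0.743

Let X = conversion of Q; extent ξ = 2.26·X mol/L.
Concentrations: [Q] = 2.26 − 2.26X; [N] = 2.26X; [M] = 2.26X.
K = [N] [M] / ([Q]).
Solving K = 4.85 for X ∈ (0,1): X = 0.743.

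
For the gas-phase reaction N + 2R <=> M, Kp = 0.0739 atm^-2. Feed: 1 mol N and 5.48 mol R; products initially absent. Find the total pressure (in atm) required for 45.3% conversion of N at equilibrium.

P = 4.08 atm

Take 1 mol N as basis and let X be its fractional conversion, so ξ = X.
Species balance: n_N = 1 − X; n_R = 5.48 − 2X; n_M = X.
n_T = Σnᵢ = 6.48 − 2X.
Kp = p_M / (p_N p_R^2) with p_i = (n_i/n_T)·P.
At X = 0.453: the mole-fraction product g(X) = Π y_i^ν_i = 1.23. Since Kp = g(X)·P^{-2}, P = (g/Kp)^(1/2) = (1.23/0.0739)^(1/2) = 4.08 atm.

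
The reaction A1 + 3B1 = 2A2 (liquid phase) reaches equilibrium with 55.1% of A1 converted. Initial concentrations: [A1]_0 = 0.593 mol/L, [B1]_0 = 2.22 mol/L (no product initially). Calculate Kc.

Let X = conversion of A1.
Concentrations: [A1] = 0.593 − 0.593X; [B1] = 2.22 − 1.78X; [A2] = 1.19X.
At X = 0.551: [A1] = 0.266, [B1] = 1.24, [A2] = 0.653.
Kc = [A2]^2 / ([A1] [B1]^3) = 0.842 (mol/L)^-2.

Kc = 0.842 (mol/L)^-2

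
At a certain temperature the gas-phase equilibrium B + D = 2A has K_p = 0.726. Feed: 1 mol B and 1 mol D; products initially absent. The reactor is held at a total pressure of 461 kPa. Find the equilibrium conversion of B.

X = 0.299

Let X = conversion of B (basis 1 mol B); extent of reaction ξ = X.
At extent ξ: n_B = 1 − X; n_D = 1 − X; n_A = 2X.
n_T stays at 2 (no change in mole number).
y_i = n_i/n_T, p_i = y_i·P. K_p = p_A^2 / (p_B p_D).
Substituting and setting equal to 0.726 gives a polynomial in X; the root in (0,1) is X = 0.299.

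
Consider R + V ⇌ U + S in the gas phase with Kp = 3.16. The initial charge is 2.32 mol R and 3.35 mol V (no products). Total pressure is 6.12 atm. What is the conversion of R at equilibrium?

Let X = conversion of R (basis 2.32 mol R); extent of reaction ξ = 2.32X.
Species balance: n_R = 2.32 − 2.32X; n_V = 3.35 − 2.32X; n_U = 2.32X; n_S = 2.32X.
n_T stays at 5.67 (no change in mole number).
y_i = n_i/n_T, p_i = y_i·P. Kp = p_U p_S / (p_R p_V).
Substituting and setting equal to 3.16 gives a polynomial in X; the root in (0,1) is X = 0.747.

X = 0.747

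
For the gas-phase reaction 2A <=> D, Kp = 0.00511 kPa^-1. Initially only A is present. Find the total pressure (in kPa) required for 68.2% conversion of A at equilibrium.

P = 435 kPa

Take 1 mol A as basis and let X be its fractional conversion, so ξ = 0.5X.
Mole table: n_A = 1 − X; n_D = 0.5X.
Total moles n_T = 1 − 0.5X.
Kp = p_D / (p_A^2) with p_i = (n_i/n_T)·P.
At X = 0.682: the mole-fraction product g(X) = Π y_i^ν_i = 2.222. Since Kp = g(X)·P^{-1}, P = (g/Kp)^(1/1) = (2.222/0.00511)^(1/1) = 435 kPa.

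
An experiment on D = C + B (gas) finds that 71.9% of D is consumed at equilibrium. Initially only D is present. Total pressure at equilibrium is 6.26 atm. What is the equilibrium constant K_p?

K_p = 6.7 atm

Let X = conversion of D (basis 1 mol D); extent of reaction ξ = X.
At extent ξ: n_D = 1 − X; n_C = X; n_B = X.
Summing: n_T = 1 + X.
At X = 0.719: n_D = 0.281, n_C = 0.719, n_B = 0.719, n_T = 1.72.
p_i = (n_i/n_T)·P. K_p = p_C p_B / (p_D) = 6.7 atm.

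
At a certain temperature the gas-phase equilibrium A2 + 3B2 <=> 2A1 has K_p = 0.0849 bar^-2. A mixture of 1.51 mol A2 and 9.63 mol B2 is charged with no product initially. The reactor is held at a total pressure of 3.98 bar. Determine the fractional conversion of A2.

X = 0.591

Let X = conversion of A2 (basis 1.51 mol A2); extent of reaction ξ = 1.51X.
At extent ξ: n_A2 = 1.51 − 1.51X; n_B2 = 9.63 − 4.53X; n_A1 = 3.02X.
Total moles n_T = 11.1 − 3.02X.
With p_i = (n_i/n_T)P, K_p = p_A1^2 / (p_A2 p_B2^3).
Setting this equal to 0.0849 bar^-2 and taking the physical root (0 < X < 1) gives X = 0.591.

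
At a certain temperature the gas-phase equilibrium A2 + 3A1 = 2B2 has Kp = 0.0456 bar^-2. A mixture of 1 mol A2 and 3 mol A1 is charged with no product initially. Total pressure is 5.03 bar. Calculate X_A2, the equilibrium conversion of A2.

Let X = conversion of A2 (basis 1 mol A2); extent of reaction ξ = X.
Species balance: n_A2 = 1 − X; n_A1 = 3 − 3X; n_B2 = 2X.
Summing: n_T = 4 − 2X.
With p_i = (n_i/n_T)P, Kp = p_B2^2 / (p_A2 p_A1^3).
Equating to 0.0456 bar^-2 and solving on 0 < X < 1: X = 0.354.

X = 0.354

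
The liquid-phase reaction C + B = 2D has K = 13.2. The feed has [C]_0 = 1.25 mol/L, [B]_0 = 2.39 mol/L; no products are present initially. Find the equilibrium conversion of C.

X = 0.816

Let X = conversion of C; extent ξ = 1.25·X mol/L.
Concentrations: [C] = 1.25 − 1.25X; [B] = 2.39 − 1.25X; [D] = 2.5X.
K = [D]^2 / ([C] [B]).
Equating to 13.2: the physical root is X = 0.816.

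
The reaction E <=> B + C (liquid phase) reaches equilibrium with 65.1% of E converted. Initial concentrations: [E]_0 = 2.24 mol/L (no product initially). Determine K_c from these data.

K_c = 2.72 mol/L

Let X = conversion of E.
Concentrations: [E] = 2.24 − 2.24X; [B] = 2.24X; [C] = 2.24X.
At X = 0.651: [E] = 0.782, [B] = 1.46, [C] = 1.46.
K_c = [B] [C] / ([E]) = 2.72 mol/L.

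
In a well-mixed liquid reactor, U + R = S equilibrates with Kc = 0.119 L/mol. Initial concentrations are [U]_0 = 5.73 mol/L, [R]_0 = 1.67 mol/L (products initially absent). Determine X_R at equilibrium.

X = 0.378

Let X = conversion of R; extent ξ = 1.67·X mol/L.
Concentrations: [U] = 5.73 − 1.67X; [R] = 1.67 − 1.67X; [S] = 1.67X.
Kc = [S] / ([U] [R]).
Setting equal to 0.119 and solving for X on (0,1) gives X = 0.378.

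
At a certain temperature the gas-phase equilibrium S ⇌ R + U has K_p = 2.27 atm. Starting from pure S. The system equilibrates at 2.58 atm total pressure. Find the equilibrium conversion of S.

X = 0.684

Take 1 mol S as basis and let X be its fractional conversion, so ξ = X.
Species balance: n_S = 1 − X; n_R = X; n_U = X.
Summing: n_T = 1 + X.
Mole fractions y_i = n_i/n_T; K_p = p_R p_U / (p_S) with p_i = y_i·P.
Substituting and setting equal to 2.27 atm gives a polynomial in X; the root in (0,1) is X = 0.684.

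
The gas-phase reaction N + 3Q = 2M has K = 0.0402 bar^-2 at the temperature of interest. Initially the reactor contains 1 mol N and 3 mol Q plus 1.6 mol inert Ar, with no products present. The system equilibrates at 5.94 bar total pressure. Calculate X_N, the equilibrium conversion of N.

X = 0.302

Basis: 1 mol N initially; let X = conversion of N. Extent ξ = X.
Mole table: n_N = 1 − X; n_Q = 3 − 3X; n_M = 2X; n_I = 1.6 (inert).
Total moles n_T = 5.6 − 2X.
With p_i = (n_i/n_T)P, K = p_M^2 / (p_N p_Q^3).
Substituting and setting equal to 0.0402 bar^-2 gives a polynomial in X; the root in (0,1) is X = 0.302.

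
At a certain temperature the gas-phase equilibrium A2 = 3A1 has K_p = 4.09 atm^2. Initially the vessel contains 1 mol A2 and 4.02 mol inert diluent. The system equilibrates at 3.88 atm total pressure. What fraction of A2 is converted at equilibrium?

Basis: 1 mol A2 initially; let X = conversion of A2. Extent ξ = X.
Mole table: n_A2 = 1 − X; n_A1 = 3X; n_I = 4.02 (inert).
Total moles n_T = 5.02 + 2X.
y_i = n_i/n_T, p_i = y_i·P. K_p = p_A1^3 / (p_A2).
Equating to 4.09 atm^2 and solving on 0 < X < 1: X = 0.553.

X = 0.553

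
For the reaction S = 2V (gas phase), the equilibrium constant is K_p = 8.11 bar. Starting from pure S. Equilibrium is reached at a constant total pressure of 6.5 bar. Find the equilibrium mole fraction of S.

Let X = conversion of S (basis 1 mol S); extent of reaction ξ = X.
Species balance: n_S = 1 − X; n_V = 2X.
Total moles n_T = 1 + X.
y_i = n_i/n_T, p_i = y_i·P. K_p = p_V^2 / (p_S).
Setting this equal to 8.11 bar and taking the physical root (0 < X < 1) gives X = 0.488.
Then n_S = 0.512, n_T = 1.49, so y_S = 0.344.

y_S = 0.344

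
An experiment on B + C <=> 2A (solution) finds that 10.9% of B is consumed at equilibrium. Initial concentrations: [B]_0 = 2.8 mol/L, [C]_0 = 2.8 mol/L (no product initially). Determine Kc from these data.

Let X = conversion of B.
Concentrations: [B] = 2.8 − 2.8X; [C] = 2.8 − 2.8X; [A] = 5.6X.
At X = 0.109: [B] = 2.49, [C] = 2.49, [A] = 0.61.
Kc = [A]^2 / ([B] [C]) = 0.0599.

Kc = 0.0599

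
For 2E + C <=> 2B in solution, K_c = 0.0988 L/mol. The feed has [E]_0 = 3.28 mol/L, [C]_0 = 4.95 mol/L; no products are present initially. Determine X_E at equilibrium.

Let X = conversion of E; extent ξ = 3.28X/2 mol/L.
Concentrations: [E] = 3.28 − 3.28X; [C] = 4.95 − 1.64X; [B] = 3.28X.
K_c = [B]^2 / ([E]^2 [C]).
Solving K_c = 0.0988 for X ∈ (0,1): X = 0.395.

X = 0.395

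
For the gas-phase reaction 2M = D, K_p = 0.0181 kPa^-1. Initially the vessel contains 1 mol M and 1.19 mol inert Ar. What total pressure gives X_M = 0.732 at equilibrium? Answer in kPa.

P = 514 kPa

Basis: 1 mol M initially; let X = conversion of M. Extent ξ = 0.5X.
Moles: n_M = 1 − X; n_D = 0.5X; n_I = 1.19 (inert).
Summing: n_T = 2.19 − 0.5X.
K_p = p_D / (p_M^2) with p_i = (n_i/n_T)·P.
At X = 0.732: the mole-fraction product g(X) = Π y_i^ν_i = 9.295. Since K_p = g(X)·P^{-1}, P = (g/K_p)^(1/1) = (9.295/0.0181)^(1/1) = 514 kPa.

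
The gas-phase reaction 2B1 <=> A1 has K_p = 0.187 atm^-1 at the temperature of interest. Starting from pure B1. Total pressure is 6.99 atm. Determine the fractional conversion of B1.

Basis: 1 mol B1 initially; let X = conversion of B1. Extent ξ = 0.5X.
Moles: n_B1 = 1 − X; n_A1 = 0.5X.
Summing: n_T = 1 − 0.5X.
Mole fractions y_i = n_i/n_T; K_p = p_A1 / (p_B1^2) with p_i = y_i·P.
Setting this equal to 0.187 atm^-1 and taking the physical root (0 < X < 1) gives X = 0.599.

X = 0.599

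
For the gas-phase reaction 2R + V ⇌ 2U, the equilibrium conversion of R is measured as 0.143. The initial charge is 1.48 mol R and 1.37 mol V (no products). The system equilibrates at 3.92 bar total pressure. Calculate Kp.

Kp = 0.0154 bar^-1

Basis: 1.48 mol R initially; let X = conversion of R. Extent ξ = 0.74X.
Species balance: n_R = 1.48 − 1.48X; n_V = 1.37 − 0.74X; n_U = 1.48X.
n_T = Σnᵢ = 2.85 − 0.74X.
At X = 0.143: n_R = 1.27, n_V = 1.26, n_U = 0.212, n_T = 2.74.
p_i = (n_i/n_T)·P. Kp = p_U^2 / (p_R^2 p_V) = 0.0154 bar^-1.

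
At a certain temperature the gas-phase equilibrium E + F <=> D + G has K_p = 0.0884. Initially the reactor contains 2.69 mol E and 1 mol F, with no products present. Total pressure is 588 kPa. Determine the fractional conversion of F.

X = 0.362

Let X = conversion of F (basis 1 mol F); extent of reaction ξ = X.
At extent ξ: n_E = 2.69 − X; n_F = 1 − X; n_D = X; n_G = X.
Since Δν = 0, n_T = 3.69 throughout.
With p_i = (n_i/n_T)P, K_p = p_D p_G / (p_E p_F).
Setting this equal to 0.0884 and taking the physical root (0 < X < 1) gives X = 0.362.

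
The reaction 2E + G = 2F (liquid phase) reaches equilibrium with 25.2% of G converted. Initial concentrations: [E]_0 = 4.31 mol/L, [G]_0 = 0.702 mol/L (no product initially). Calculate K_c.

Let X = conversion of G.
Concentrations: [E] = 4.31 − 1.4X; [G] = 0.702 − 0.702X; [F] = 1.4X.
At X = 0.252: [E] = 3.96, [G] = 0.525, [F] = 0.354.
K_c = [F]^2 / ([E]^2 [G]) = 0.0152 L/mol.

K_c = 0.0152 L/mol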